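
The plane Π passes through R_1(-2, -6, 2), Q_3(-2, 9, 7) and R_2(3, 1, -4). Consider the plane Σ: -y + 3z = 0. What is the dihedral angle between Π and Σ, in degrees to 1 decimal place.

R_1Q_3 = (0, 15, 5), R_1R_2 = (5, 7, -6); a normal to Π is R_1Q_3 × R_1R_2 = (-125, 25, -75).
Using R_1: Π has equation -125x + 25y - 75z = -50.
cos θ = |n₁·n₂| / (|n₁||n₂|) = |-250| / (√21875 · √10).
θ = arccos(0.53452) ≈ 57.7°.

57.7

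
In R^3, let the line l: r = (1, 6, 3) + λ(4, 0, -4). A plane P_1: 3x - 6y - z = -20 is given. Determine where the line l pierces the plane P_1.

(5, 6, -1)

Substitute r = (1, 6, 3) + t(4, 0, -4) into the plane: -36 + 16t = -20, so t = 1.
Intersection: (1, 6, 3) + 1·(4, 0, -4) = (5, 6, -1).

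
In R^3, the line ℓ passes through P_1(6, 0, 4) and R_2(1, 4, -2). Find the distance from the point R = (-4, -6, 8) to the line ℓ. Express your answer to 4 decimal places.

A direction vector for ℓ is R_2 − P_1 = (-5, 4, -6).
Taking (6, 0, 4) on ℓ with direction v = (-5, 4, -6): w = R − (6, 0, 4) = (-10, -6, 4), and w × v = (20, -80, -70).
Distance = |w × v| / |v| = √11700 / √77 ≈ 12.3267.

12.3267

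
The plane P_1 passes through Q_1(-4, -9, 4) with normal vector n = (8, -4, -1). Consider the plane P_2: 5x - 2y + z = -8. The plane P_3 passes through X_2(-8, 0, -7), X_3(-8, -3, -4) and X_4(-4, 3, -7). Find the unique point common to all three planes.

P_1: n·r = n·Q_1 gives 8x - 4y - z = 0.
X_2X_3 = (0, -3, 3), X_2X_4 = (4, 3, 0); a normal to P_3 is X_2X_3 × X_2X_4 = (-9, 12, 12).
Using X_2: P_3 has equation -9x + 12y + 12z = -12.
Solving the 3×3 linear system 8x - 4y - z = 0, 5x - 2y + z = -8, -9x + 12y + 12z = -12 (e.g. by elimination or Cramer's rule, determinant = -54) gives (4, 10, -8).

(4, 10, -8)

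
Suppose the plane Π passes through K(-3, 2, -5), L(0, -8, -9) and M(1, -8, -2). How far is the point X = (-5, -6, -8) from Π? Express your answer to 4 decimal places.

4.1333

KL = (3, -10, -4), KM = (4, -10, 3); a normal to Π is KL × KM = (-70, -25, 10).
Using K: Π has equation -70x - 25y + 10z = 110.
n·X − d = (-70)·(-5) + (-25)·(-6) + (10)·(-8) − 110 = 310; |n| = √5625.
Distance = |310| / √5625 = 310/√5625 ≈ 4.1333.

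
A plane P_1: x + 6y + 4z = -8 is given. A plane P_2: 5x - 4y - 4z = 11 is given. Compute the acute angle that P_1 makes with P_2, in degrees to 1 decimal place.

50.4

cos θ = |n₁·n₂| / (|n₁||n₂|) = |-35| / (√53 · √57).
θ = arccos(0.63678) ≈ 50.4°.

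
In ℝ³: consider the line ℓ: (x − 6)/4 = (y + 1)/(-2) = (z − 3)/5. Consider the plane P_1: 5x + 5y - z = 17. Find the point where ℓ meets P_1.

ℓ has direction (4, -2, 5) through (6, -1, 3).
Substitute r = (6, -1, 3) + t(4, -2, 5) into the plane: 22 + 5t = 17, so t = -1.
Intersection: (6, -1, 3) + (-1)·(4, -2, 5) = (2, 1, -2).

(2, 1, -2)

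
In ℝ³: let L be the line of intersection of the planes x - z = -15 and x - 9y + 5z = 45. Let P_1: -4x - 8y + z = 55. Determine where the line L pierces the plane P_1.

(-8, -2, 7)

Direction of L: (1, 0, -1) × (1, -9, 5) = (-9, -6, -9).
A point on L: solving the two plane equations with x = 1 gives (1, 4, 16).
Substitute r = (1, 4, 16) + t(-9, -6, -9) into the plane: -20 + 75t = 55, so t = 1.
Intersection: (1, 4, 16) + 1·(-9, -6, -9) = (-8, -2, 7).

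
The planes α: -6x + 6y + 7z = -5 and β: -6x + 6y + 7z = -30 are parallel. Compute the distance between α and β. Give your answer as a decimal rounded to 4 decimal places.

2.2727

Same normal n = (-6, 6, 7) with |n| = √121; distance = |-5 − (-30)| / |n| = 25/√121 ≈ 2.2727.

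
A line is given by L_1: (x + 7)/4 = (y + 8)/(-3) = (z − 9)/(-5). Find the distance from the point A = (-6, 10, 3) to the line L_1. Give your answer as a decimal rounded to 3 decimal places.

L_1 has direction (4, -3, -5) through (-7, -8, 9).
Taking (-7, -8, 9) on L_1 with direction v = (4, -3, -5): w = A − (-7, -8, 9) = (1, 18, -6), and w × v = (-108, -19, -75).
Distance = |w × v| / |v| = √17650 / √50 ≈ 18.788.

18.788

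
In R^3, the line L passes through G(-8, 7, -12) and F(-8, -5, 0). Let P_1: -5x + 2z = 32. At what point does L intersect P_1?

A direction vector for L is F − G = (0, -12, 12).
Substitute r = (-8, 7, -12) + t(0, -12, 12) into the plane: 16 + 24t = 32, so t = 2/3.
Intersection: (-8, 7, -12) + (2/3)·(0, -12, 12) = (-8, -1, -4).

(-8, -1, -4)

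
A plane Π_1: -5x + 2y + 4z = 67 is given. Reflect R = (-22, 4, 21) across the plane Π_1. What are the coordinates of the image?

(8, -8, -3)

λ = (n·R − d)/|n|² = (202 − 67)/45 = 3.
Reflection = R − 2λn = (-22, 4, 21) − 6·(-5, 2, 4) = (8, -8, -3).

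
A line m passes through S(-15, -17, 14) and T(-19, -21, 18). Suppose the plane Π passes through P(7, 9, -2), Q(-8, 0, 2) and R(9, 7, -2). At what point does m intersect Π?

A direction vector for m is T − S = (-4, -4, 4).
PQ = (-15, -9, 4), PR = (2, -2, 0); a normal to Π is PQ × PR = (8, 8, 48).
Using P: Π has equation 8x + 8y + 48z = 32.
Substitute r = (-15, -17, 14) + t(-4, -4, 4) into the plane: 416 + 128t = 32, so t = -3.
Intersection: (-15, -17, 14) + (-3)·(-4, -4, 4) = (-3, -5, 2).

(-3, -5, 2)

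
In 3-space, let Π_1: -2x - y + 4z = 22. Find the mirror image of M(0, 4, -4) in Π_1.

(-8, 0, 12)

λ = (n·M − d)/|n|² = (-20 − 22)/21 = -2.
Reflection = M − 2λn = (0, 4, -4) − (-4)·(-2, -1, 4) = (-8, 0, 12).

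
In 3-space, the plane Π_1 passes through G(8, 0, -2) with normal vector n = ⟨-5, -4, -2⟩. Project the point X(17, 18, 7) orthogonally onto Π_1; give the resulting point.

(2, 6, 1)

Π_1: n·r = n·G gives -5x - 4y - 2z = -36.
Foot = X − λn with λ = (n·X − d)/|n|² = (-171 − (-36))/45 = -3.
Foot = (17, 18, 7) − (-3)·(-5, -4, -2) = (2, 6, 1).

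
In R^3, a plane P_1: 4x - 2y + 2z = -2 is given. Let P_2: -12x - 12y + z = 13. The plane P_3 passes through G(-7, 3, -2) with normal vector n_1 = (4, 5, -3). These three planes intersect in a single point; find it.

P_3: n_1·r = n_1·G gives 4x + 5y - 3z = -7.
Solving the 3×3 linear system 4x - 2y + 2z = -2, -12x - 12y + z = 13, 4x + 5y - 3z = -7 (e.g. by elimination or Cramer's rule, determinant = 164) gives (-1, 0, 1).

(-1, 0, 1)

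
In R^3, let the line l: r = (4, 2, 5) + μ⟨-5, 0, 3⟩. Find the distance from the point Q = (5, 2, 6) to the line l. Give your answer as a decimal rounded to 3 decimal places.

1.372

Taking (4, 2, 5) on l with direction v = (-5, 0, 3): w = Q − (4, 2, 5) = (1, 0, 1), and w × v = (0, -8, 0).
Distance = |w × v| / |v| = √64 / √34 ≈ 1.372.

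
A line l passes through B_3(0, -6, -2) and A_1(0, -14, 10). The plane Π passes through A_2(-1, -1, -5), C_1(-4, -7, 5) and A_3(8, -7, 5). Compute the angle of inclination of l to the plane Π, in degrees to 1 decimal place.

A direction vector for l is A_1 − B_3 = (0, -8, 12).
A_2C_1 = (-3, -6, 10), A_2A_3 = (9, -6, 10); a normal to Π is A_2C_1 × A_2A_3 = (0, 120, 72).
Using A_2: Π has equation 120y + 72z = -480.
sin θ = |n·v| / (|n||v|) = |-96| / (√19584 · √208) = 0.04757.
θ ≈ 2.7°.

2.7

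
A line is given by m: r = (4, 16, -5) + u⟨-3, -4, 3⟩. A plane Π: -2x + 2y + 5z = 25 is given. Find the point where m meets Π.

(-2, 8, 1)

Substitute r = (4, 16, -5) + t(-3, -4, 3) into the plane: -1 + 13t = 25, so t = 2.
Intersection: (4, 16, -5) + 2·(-3, -4, 3) = (-2, 8, 1).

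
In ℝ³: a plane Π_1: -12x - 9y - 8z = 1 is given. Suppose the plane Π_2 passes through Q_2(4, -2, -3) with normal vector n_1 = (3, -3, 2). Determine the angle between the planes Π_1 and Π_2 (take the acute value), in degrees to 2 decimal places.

Π_2: n_1·r = n_1·Q_2 gives 3x - 3y + 2z = 12.
cos θ = |n₁·n₂| / (|n₁||n₂|) = |-25| / (√289 · √22).
θ = arccos(0.31353) ≈ 71.73°.

71.73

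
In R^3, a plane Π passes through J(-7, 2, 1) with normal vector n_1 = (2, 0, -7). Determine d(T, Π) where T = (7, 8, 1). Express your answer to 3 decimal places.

3.846

Π: n_1·r = n_1·J gives 2x - 7z = -21.
n·T − d = (2)·(7) + (0)·(8) + (-7)·(1) − (-21) = 28; |n| = √53.
Distance = |28| / √53 = 28/√53 ≈ 3.846.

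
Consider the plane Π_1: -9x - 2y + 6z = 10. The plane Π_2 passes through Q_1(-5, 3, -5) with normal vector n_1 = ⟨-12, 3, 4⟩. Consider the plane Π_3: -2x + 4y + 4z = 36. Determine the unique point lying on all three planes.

Π_2: n_1·r = n_1·Q_1 gives -12x + 3y + 4z = 49.
Solving the 3×3 linear system -9x - 2y + 6z = 10, -12x + 3y + 4z = 49, -2x + 4y + 4z = 36 (e.g. by elimination or Cramer's rule, determinant = -296) gives (-2, 7, 1).

(-2, 7, 1)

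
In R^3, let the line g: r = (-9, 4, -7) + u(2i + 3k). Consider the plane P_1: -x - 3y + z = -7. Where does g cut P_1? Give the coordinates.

(-3, 4, 2)

Substitute r = (-9, 4, -7) + t(2, 0, 3) into the plane: -10 + 1t = -7, so t = 3.
Intersection: (-9, 4, -7) + 3·(2, 0, 3) = (-3, 4, 2).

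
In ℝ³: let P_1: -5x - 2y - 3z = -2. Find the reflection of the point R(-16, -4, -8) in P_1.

(14, 8, 10)

λ = (n·R − d)/|n|² = (112 − (-2))/38 = 3.
Reflection = R − 2λn = (-16, -4, -8) − 6·(-5, -2, -3) = (14, 8, 10).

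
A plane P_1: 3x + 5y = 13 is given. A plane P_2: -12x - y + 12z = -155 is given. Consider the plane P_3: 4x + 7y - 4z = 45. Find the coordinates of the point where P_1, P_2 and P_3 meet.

(6, -1, -7)

Solving the 3×3 linear system 3x + 5y = 13, -12x - y + 12z = -155, 4x + 7y - 4z = 45 (e.g. by elimination or Cramer's rule, determinant = -240) gives (6, -1, -7).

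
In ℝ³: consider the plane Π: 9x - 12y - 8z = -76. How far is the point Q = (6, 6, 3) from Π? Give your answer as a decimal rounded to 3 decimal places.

2.000

n·Q − d = (9)·(6) + (-12)·(6) + (-8)·(3) − (-76) = 34; |n| = √289.
Distance = |34| / √289 = 34/√289 ≈ 2.000.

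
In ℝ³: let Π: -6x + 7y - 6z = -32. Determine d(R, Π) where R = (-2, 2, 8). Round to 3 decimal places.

n·R − d = (-6)·(-2) + (7)·(2) + (-6)·(8) − (-32) = 10; |n| = √121.
Distance = |10| / √121 = 10/√121 ≈ 0.909.

0.909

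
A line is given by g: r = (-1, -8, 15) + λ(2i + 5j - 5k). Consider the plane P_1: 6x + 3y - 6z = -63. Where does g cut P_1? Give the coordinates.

Substitute r = (-1, -8, 15) + t(2, 5, -5) into the plane: -120 + 57t = -63, so t = 1.
Intersection: (-1, -8, 15) + 1·(2, 5, -5) = (1, -3, 10).

(1, -3, 10)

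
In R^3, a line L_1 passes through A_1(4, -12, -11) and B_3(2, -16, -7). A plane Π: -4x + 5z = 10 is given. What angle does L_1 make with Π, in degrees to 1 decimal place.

A direction vector for L_1 is B_3 − A_1 = (-2, -4, 4).
sin θ = |n·v| / (|n||v|) = |28| / (√41 · √36) = 0.72881.
θ ≈ 46.8°.

46.8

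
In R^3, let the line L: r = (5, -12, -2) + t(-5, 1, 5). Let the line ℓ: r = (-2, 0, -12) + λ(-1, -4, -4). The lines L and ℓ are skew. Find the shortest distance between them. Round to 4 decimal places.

Common perpendicular direction n = (-5, 1, 5) × (-1, -4, -4) = (16, -25, 21).
With w = (-2, 0, -12) − (5, -12, -2) = (-7, 12, -10), w · n = -622.
Distance = |w · n| / |n| = |-622| / √1322 ≈ 17.1070.

17.1070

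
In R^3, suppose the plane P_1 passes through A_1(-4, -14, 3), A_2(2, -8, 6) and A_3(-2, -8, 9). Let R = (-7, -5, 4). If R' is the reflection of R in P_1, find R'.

A_1A_2 = (6, 6, 3), A_1A_3 = (2, 6, 6); a normal to P_1 is A_1A_2 × A_1A_3 = (18, -30, 24).
Using A_1: P_1 has equation 18x - 30y + 24z = 420.
λ = (n·R − d)/|n|² = (120 − 420)/1800 = -1/6.
Reflection = R − 2λn = (-7, -5, 4) − (-1/3)·(18, -30, 24) = (-1, -15, 12).

(-1, -15, 12)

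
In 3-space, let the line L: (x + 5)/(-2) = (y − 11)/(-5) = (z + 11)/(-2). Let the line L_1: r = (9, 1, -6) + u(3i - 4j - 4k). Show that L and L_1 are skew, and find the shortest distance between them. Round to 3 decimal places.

14.349

L has direction (-2, -5, -2) through (-5, 11, -11).
Common perpendicular direction n = (-2, -5, -2) × (3, -4, -4) = (12, -14, 23).
With w = (9, 1, -6) − (-5, 11, -11) = (14, -10, 5), w · n = 423.
Since n ≠ 0 the lines are not parallel, and w · n = 423 ≠ 0 so they do not intersect; hence they are skew.
Distance = |w · n| / |n| = |423| / √869 ≈ 14.349.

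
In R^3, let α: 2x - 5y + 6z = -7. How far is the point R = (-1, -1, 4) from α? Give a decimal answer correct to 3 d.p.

n·R − d = (2)·(-1) + (-5)·(-1) + (6)·(4) − (-7) = 34; |n| = √65.
Distance = |34| / √65 = 34/√65 ≈ 4.217.

4.217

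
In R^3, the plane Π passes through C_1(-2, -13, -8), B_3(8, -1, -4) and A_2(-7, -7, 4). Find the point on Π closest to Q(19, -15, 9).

C_1B_3 = (10, 12, 4), C_1A_2 = (-5, 6, 12); a normal to Π is C_1B_3 × C_1A_2 = (120, -140, 120).
Using C_1: Π has equation 120x - 140y + 120z = 620.
Foot = Q − λn with λ = (n·Q − d)/|n|² = (5460 − 620)/48400 = 1/10.
Foot = (19, -15, 9) − (1/10)·(120, -140, 120) = (7, -1, -3).

(7, -1, -3)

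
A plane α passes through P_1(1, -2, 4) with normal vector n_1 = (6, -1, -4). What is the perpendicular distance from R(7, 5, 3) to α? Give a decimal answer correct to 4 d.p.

α: n_1·r = n_1·P_1 gives 6x - y - 4z = -8.
n·R − d = (6)·(7) + (-1)·(5) + (-4)·(3) − (-8) = 33; |n| = √53.
Distance = |33| / √53 = 33/√53 ≈ 4.5329.

4.5329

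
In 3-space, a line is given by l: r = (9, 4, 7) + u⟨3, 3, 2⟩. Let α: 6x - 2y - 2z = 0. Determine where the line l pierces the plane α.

Substitute r = (9, 4, 7) + t(3, 3, 2) into the plane: 32 + 8t = 0, so t = -4.
Intersection: (9, 4, 7) + (-4)·(3, 3, 2) = (-3, -8, -1).

(-3, -8, -1)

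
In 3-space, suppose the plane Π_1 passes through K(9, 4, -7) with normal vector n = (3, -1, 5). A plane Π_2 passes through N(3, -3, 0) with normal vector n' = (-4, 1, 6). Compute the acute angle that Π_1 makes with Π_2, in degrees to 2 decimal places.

66.75

Π_1: n·r = n·K gives 3x - y + 5z = -12.
Π_2: n'·r = n'·N gives -4x + y + 6z = -15.
cos θ = |n₁·n₂| / (|n₁||n₂|) = |17| / (√35 · √53).
θ = arccos(0.39471) ≈ 66.75°.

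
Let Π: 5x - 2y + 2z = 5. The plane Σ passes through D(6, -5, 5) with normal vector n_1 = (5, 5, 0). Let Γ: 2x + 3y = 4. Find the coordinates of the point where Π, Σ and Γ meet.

Σ: n_1·r = n_1·D gives 5x + 5y = 5.
Solving the 3×3 linear system 5x - 2y + 2z = 5, 5x + 5y = 5, 2x + 3y = 4 (e.g. by elimination or Cramer's rule, determinant = 10) gives (-1, 2, 7).

(-1, 2, 7)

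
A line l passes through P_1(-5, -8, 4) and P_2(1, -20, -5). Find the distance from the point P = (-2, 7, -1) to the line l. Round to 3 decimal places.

A direction vector for l is P_2 − P_1 = (6, -12, -9).
Taking (-5, -8, 4) on l with direction v = (6, -12, -9): w = P − (-5, -8, 4) = (3, 15, -5), and w × v = (-195, -3, -126).
Distance = |w × v| / |v| = √53910 / √261 ≈ 14.372.

14.372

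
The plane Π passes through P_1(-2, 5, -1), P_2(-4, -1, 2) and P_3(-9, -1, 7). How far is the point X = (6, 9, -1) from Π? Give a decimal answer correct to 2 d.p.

6.09

P_1P_2 = (-2, -6, 3), P_1P_3 = (-7, -6, 8); a normal to Π is P_1P_2 × P_1P_3 = (-30, -5, -30).
Using P_1: Π has equation -30x - 5y - 30z = 65.
n·X − d = (-30)·(6) + (-5)·(9) + (-30)·(-1) − 65 = -260; |n| = √1825.
Distance = |-260| / √1825 = 260/√1825 ≈ 6.09.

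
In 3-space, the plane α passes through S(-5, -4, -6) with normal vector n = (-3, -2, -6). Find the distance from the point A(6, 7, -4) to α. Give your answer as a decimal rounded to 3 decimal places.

9.571

α: n·r = n·S gives -3x - 2y - 6z = 59.
n·A − d = (-3)·(6) + (-2)·(7) + (-6)·(-4) − 59 = -67; |n| = √49.
Distance = |-67| / √49 = 67/√49 ≈ 9.571.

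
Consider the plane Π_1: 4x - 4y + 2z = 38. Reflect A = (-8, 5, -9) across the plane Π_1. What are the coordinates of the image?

λ = (n·A − d)/|n|² = (-70 − 38)/36 = -3.
Reflection = A − 2λn = (-8, 5, -9) − (-6)·(4, -4, 2) = (16, -19, 3).

(16, -19, 3)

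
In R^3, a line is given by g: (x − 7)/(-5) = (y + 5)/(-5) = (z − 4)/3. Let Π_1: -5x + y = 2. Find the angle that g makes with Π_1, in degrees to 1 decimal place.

g has direction (-5, -5, 3) through (7, -5, 4).
sin θ = |n·v| / (|n||v|) = |20| / (√26 · √59) = 0.51064.
θ ≈ 30.7°.

30.7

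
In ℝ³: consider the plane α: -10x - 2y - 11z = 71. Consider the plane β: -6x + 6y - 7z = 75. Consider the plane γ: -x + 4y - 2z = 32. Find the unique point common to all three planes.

Solving the 3×3 linear system -10x - 2y - 11z = 71, -6x + 6y - 7z = 75, -x + 4y - 2z = 32 (e.g. by elimination or Cramer's rule, determinant = 48) gives (2, 4, -9).

(2, 4, -9)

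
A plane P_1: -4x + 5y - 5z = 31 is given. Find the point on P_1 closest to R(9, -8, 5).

(1, 2, -5)

Foot = R − λn with λ = (n·R − d)/|n|² = (-101 − 31)/66 = -2.
Foot = (9, -8, 5) − (-2)·(-4, 5, -5) = (1, 2, -5).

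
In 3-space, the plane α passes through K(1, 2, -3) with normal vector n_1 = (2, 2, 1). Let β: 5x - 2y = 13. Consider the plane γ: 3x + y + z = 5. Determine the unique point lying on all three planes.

α: n_1·r = n_1·K gives 2x + 2y + z = 3.
Solving the 3×3 linear system 2x + 2y + z = 3, 5x - 2y = 13, 3x + y + z = 5 (e.g. by elimination or Cramer's rule, determinant = -3) gives (3, 1, -5).

(3, 1, -5)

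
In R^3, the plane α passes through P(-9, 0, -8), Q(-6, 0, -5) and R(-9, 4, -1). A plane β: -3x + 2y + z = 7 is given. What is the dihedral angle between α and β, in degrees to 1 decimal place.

PQ = (3, 0, 3), PR = (0, 4, 7); a normal to α is PQ × PR = (-12, -21, 12).
Using P: α has equation -12x - 21y + 12z = 12.
cos θ = |n₁·n₂| / (|n₁||n₂|) = |6| / (√729 · √14).
θ = arccos(0.05939) ≈ 86.6°.

86.6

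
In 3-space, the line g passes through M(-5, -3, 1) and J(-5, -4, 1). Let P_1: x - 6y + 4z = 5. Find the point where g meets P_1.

A direction vector for g is J − M = (0, -1, 0).
Substitute r = (-5, -3, 1) + t(0, -1, 0) into the plane: 17 + 6t = 5, so t = -2.
Intersection: (-5, -3, 1) + (-2)·(0, -1, 0) = (-5, -1, 1).

(-5, -1, 1)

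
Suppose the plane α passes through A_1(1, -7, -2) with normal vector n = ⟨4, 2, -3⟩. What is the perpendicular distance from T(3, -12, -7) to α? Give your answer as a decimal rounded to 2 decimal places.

α: n·r = n·A_1 gives 4x + 2y - 3z = -4.
n·T − d = (4)·(3) + (2)·(-12) + (-3)·(-7) − (-4) = 13; |n| = √29.
Distance = |13| / √29 = 13/√29 ≈ 2.41.

2.41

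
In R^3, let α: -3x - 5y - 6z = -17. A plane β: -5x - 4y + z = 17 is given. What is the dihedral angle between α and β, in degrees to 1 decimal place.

57.7

cos θ = |n₁·n₂| / (|n₁||n₂|) = |29| / (√70 · √42).
θ = arccos(0.53484) ≈ 57.7°.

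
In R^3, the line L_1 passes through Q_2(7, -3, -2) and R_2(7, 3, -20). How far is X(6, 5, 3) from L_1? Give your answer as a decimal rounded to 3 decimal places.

A direction vector for L_1 is R_2 − Q_2 = (0, 6, -18).
Taking (7, -3, -2) on L_1 with direction v = (0, 6, -18): w = X − (7, -3, -2) = (-1, 8, 5), and w × v = (-174, -18, -6).
Distance = |w × v| / |v| = √30636 / √360 ≈ 9.225.

9.225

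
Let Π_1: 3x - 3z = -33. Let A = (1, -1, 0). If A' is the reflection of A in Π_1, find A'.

λ = (n·A − d)/|n|² = (3 − (-33))/18 = 2.
Reflection = A − 2λn = (1, -1, 0) − 4·(3, 0, -3) = (-11, -1, 12).

(-11, -1, 12)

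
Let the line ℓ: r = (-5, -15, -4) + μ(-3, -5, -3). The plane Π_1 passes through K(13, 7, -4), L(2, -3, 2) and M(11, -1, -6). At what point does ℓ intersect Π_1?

KL = (-11, -10, 6), KM = (-2, -8, -2); a normal to Π_1 is KL × KM = (68, -34, 68).
Using K: Π_1 has equation 68x - 34y + 68z = 374.
Substitute r = (-5, -15, -4) + t(-3, -5, -3) into the plane: -102 + (-238)t = 374, so t = -2.
Intersection: (-5, -15, -4) + (-2)·(-3, -5, -3) = (1, -5, 2).

(1, -5, 2)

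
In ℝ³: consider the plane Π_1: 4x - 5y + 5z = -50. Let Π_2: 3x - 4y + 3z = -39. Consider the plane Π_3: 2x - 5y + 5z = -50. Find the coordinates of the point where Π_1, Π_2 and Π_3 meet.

(0, 9, -1)

Solving the 3×3 linear system 4x - 5y + 5z = -50, 3x - 4y + 3z = -39, 2x - 5y + 5z = -50 (e.g. by elimination or Cramer's rule, determinant = -10) gives (0, 9, -1).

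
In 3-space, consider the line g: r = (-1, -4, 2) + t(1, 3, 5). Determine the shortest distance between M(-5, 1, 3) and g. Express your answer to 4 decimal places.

5.8895

Taking (-1, -4, 2) on g with direction v = (1, 3, 5): w = M − (-1, -4, 2) = (-4, 5, 1), and w × v = (22, 21, -17).
Distance = |w × v| / |v| = √1214 / √35 ≈ 5.8895.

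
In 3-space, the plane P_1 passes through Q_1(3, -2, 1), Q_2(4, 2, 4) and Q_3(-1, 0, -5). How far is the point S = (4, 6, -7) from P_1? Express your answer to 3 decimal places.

6.254

Q_1Q_2 = (1, 4, 3), Q_1Q_3 = (-4, 2, -6); a normal to P_1 is Q_1Q_2 × Q_1Q_3 = (-30, -6, 18).
Using Q_1: P_1 has equation -30x - 6y + 18z = -60.
n·S − d = (-30)·(4) + (-6)·(6) + (18)·(-7) − (-60) = -222; |n| = √1260.
Distance = |-222| / √1260 = 222/√1260 ≈ 6.254.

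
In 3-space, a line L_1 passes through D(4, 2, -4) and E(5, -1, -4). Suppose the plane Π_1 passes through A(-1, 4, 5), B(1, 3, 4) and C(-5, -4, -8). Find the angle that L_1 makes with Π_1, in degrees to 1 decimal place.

47.6

A direction vector for L_1 is E − D = (1, -3, 0).
AB = (2, -1, -1), AC = (-4, -8, -13); a normal to Π_1 is AB × AC = (5, 30, -20).
Using A: Π_1 has equation 5x + 30y - 20z = 15.
sin θ = |n·v| / (|n||v|) = |-85| / (√1325 · √10) = 0.73843.
θ ≈ 47.6°.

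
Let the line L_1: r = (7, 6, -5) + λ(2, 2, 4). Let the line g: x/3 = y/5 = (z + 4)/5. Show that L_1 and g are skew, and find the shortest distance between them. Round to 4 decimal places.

g has direction (3, 5, 5) through (0, 0, -4).
Common perpendicular direction n = (2, 2, 4) × (3, 5, 5) = (-10, 2, 4).
With w = (0, 0, -4) − (7, 6, -5) = (-7, -6, 1), w · n = 62.
Since n ≠ 0 the lines are not parallel, and w · n = 62 ≠ 0 so they do not intersect; hence they are skew.
Distance = |w · n| / |n| = |62| / √120 ≈ 5.6598.

5.6598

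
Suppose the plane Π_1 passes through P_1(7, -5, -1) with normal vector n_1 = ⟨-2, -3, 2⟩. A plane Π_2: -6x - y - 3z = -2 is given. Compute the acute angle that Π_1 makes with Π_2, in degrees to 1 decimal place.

Π_1: n_1·r = n_1·P_1 gives -2x - 3y + 2z = -1.
cos θ = |n₁·n₂| / (|n₁||n₂|) = |9| / (√17 · √46).
θ = arccos(0.32184) ≈ 71.2°.

71.2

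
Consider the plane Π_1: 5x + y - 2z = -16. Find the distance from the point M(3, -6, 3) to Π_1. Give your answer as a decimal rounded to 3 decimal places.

n·M − d = (5)·(3) + (1)·(-6) + (-2)·(3) − (-16) = 19; |n| = √30.
Distance = |19| / √30 = 19/√30 ≈ 3.469.

3.469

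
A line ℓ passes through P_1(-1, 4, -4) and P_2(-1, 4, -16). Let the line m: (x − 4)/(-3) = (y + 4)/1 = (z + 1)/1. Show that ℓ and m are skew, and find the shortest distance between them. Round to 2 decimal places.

A direction vector for ℓ is P_2 − P_1 = (0, 0, -12).
m has direction (-3, 1, 1) through (4, -4, -1).
Common perpendicular direction n = (0, 0, -12) × (-3, 1, 1) = (12, 36, 0).
With w = (4, -4, -1) − (-1, 4, -4) = (5, -8, 3), w · n = -228.
Since n ≠ 0 the lines are not parallel, and w · n = -228 ≠ 0 so they do not intersect; hence they are skew.
Distance = |w · n| / |n| = |-228| / √1440 ≈ 6.01.

6.01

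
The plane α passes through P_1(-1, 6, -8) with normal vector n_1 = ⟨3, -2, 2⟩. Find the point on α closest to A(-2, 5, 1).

(-5, 7, -1)

α: n_1·r = n_1·P_1 gives 3x - 2y + 2z = -31.
Foot = A − λn with λ = (n·A − d)/|n|² = (-14 − (-31))/17 = 1.
Foot = (-2, 5, 1) − 1·(3, -2, 2) = (-5, 7, -1).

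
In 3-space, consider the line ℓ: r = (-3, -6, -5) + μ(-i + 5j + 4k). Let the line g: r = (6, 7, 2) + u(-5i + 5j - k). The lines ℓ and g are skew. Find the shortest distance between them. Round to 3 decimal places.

Common perpendicular direction n = (-1, 5, 4) × (-5, 5, -1) = (-25, -21, 20).
With w = (6, 7, 2) − (-3, -6, -5) = (9, 13, 7), w · n = -358.
Distance = |w · n| / |n| = |-358| / √1466 ≈ 9.350.

9.350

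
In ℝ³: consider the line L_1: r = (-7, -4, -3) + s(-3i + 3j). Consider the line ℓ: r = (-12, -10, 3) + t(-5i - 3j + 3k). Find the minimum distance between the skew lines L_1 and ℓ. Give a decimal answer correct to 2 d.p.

1.66

Common perpendicular direction n = (-3, 3, 0) × (-5, -3, 3) = (9, 9, 24).
With w = (-12, -10, 3) − (-7, -4, -3) = (-5, -6, 6), w · n = 45.
Distance = |w · n| / |n| = |45| / √738 ≈ 1.66.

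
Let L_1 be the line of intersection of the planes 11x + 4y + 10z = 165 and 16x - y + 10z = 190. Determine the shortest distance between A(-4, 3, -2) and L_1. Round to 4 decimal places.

14.7009

Direction of L_1: (11, 4, 10) × (16, -1, 10) = (50, 50, -75).
A point on L_1: solving the two plane equations with x = 7 gives (7, 2, 8).
Taking (7, 2, 8) on L_1 with direction v = (50, 50, -75): w = A − (7, 2, 8) = (-11, 1, -10), and w × v = (425, -1325, -600).
Distance = |w × v| / |v| = √2296250 / √10625 ≈ 14.7009.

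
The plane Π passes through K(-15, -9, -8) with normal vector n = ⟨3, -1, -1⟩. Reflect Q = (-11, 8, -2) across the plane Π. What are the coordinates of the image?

Π: n·r = n·K gives 3x - y - z = -28.
λ = (n·Q − d)/|n|² = (-39 − (-28))/11 = -1.
Reflection = Q − 2λn = (-11, 8, -2) − (-2)·(3, -1, -1) = (-5, 6, -4).

(-5, 6, -4)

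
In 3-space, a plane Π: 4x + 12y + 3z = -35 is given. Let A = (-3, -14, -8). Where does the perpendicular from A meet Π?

(1, -2, -5)

Foot = A − λn with λ = (n·A − d)/|n|² = (-204 − (-35))/169 = -1.
Foot = (-3, -14, -8) − (-1)·(4, 12, 3) = (1, -2, -5).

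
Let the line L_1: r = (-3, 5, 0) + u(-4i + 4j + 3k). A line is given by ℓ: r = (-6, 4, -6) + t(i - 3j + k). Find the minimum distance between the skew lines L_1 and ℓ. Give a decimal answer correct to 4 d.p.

Common perpendicular direction n = (-4, 4, 3) × (1, -3, 1) = (13, 7, 8).
With w = (-6, 4, -6) − (-3, 5, 0) = (-3, -1, -6), w · n = -94.
Distance = |w · n| / |n| = |-94| / √282 ≈ 5.5976.

5.5976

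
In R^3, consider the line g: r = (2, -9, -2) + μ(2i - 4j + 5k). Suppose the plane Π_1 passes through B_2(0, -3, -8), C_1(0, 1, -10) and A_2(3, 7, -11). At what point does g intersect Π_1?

(0, -5, -7)

B_2C_1 = (0, 4, -2), B_2A_2 = (3, 10, -3); a normal to Π_1 is B_2C_1 × B_2A_2 = (8, -6, -12).
Using B_2: Π_1 has equation 8x - 6y - 12z = 114.
Substitute r = (2, -9, -2) + t(2, -4, 5) into the plane: 94 + (-20)t = 114, so t = -1.
Intersection: (2, -9, -2) + (-1)·(2, -4, 5) = (0, -5, -7).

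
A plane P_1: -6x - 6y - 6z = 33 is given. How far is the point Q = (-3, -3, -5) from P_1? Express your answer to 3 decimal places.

3.175

n·Q − d = (-6)·(-3) + (-6)·(-3) + (-6)·(-5) − 33 = 33; |n| = √108.
Distance = |33| / √108 = 33/√108 ≈ 3.175.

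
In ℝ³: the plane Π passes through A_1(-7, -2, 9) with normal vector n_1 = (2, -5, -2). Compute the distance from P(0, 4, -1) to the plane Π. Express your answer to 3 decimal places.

Π: n_1·r = n_1·A_1 gives 2x - 5y - 2z = -22.
n·P − d = (2)·(0) + (-5)·(4) + (-2)·(-1) − (-22) = 4; |n| = √33.
Distance = |4| / √33 = 4/√33 ≈ 0.696.

0.696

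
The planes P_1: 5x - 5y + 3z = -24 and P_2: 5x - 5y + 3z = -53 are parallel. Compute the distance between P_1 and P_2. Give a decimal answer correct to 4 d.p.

Same normal n = (5, -5, 3) with |n| = √59; distance = |-24 − (-53)| / |n| = 29/√59 ≈ 3.7755.

3.7755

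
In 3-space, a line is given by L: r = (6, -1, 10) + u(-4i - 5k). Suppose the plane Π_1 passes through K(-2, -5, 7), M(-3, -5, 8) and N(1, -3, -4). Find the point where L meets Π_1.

KM = (-1, 0, 1), KN = (3, 2, -11); a normal to Π_1 is KM × KN = (-2, -8, -2).
Using K: Π_1 has equation -2x - 8y - 2z = 30.
Substitute r = (6, -1, 10) + t(-4, 0, -5) into the plane: -24 + 18t = 30, so t = 3.
Intersection: (6, -1, 10) + 3·(-4, 0, -5) = (-6, -1, -5).

(-6, -1, -5)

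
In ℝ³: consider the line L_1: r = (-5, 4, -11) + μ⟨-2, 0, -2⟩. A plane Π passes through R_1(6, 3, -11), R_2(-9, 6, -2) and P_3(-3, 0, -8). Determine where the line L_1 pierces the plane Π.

(-1, 4, -7)

R_1R_2 = (-15, 3, 9), R_1P_3 = (-9, -3, 3); a normal to Π is R_1R_2 × R_1P_3 = (36, -36, 72).
Using R_1: Π has equation 36x - 36y + 72z = -684.
Substitute r = (-5, 4, -11) + t(-2, 0, -2) into the plane: -1116 + (-216)t = -684, so t = -2.
Intersection: (-5, 4, -11) + (-2)·(-2, 0, -2) = (-1, 4, -7).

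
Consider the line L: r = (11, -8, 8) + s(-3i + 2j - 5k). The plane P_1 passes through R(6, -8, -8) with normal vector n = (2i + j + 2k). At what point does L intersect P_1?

(2, -2, -7)

P_1: n·r = n·R gives 2x + y + 2z = -12.
Substitute r = (11, -8, 8) + t(-3, 2, -5) into the plane: 30 + (-14)t = -12, so t = 3.
Intersection: (11, -8, 8) + 3·(-3, 2, -5) = (2, -2, -7).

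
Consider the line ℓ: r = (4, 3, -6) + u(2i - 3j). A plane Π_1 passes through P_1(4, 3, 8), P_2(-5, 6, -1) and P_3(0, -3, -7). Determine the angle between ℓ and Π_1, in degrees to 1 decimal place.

10.2

P_1P_2 = (-9, 3, -9), P_1P_3 = (-4, -6, -15); a normal to Π_1 is P_1P_2 × P_1P_3 = (-99, -99, 66).
Using P_1: Π_1 has equation -99x - 99y + 66z = -165.
sin θ = |n·v| / (|n||v|) = |99| / (√23958 · √13) = 0.17739.
θ ≈ 10.2°.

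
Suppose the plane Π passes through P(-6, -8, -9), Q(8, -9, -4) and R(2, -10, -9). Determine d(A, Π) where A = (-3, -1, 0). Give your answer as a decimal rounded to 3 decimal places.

2.837

PQ = (14, -1, 5), PR = (8, -2, 0); a normal to Π is PQ × PR = (10, 40, -20).
Using P: Π has equation 10x + 40y - 20z = -200.
n·A − d = (10)·(-3) + (40)·(-1) + (-20)·(0) − (-200) = 130; |n| = √2100.
Distance = |130| / √2100 = 130/√2100 ≈ 2.837.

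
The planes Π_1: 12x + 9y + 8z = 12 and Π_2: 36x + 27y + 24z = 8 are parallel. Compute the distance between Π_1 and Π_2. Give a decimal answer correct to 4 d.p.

0.5490

Rescale Π_2 by 1/3: 12x + 9y + 8z = 8/3. Then distance = |12 − (8/3)| / √289 ≈ 0.5490.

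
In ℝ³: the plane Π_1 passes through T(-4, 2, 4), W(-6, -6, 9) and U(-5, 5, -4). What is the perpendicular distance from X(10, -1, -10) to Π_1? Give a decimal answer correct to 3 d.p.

TW = (-2, -8, 5), TU = (-1, 3, -8); a normal to Π_1 is TW × TU = (49, -21, -14).
Using T: Π_1 has equation 49x - 21y - 14z = -294.
n·X − d = (49)·(10) + (-21)·(-1) + (-14)·(-10) − (-294) = 945; |n| = √3038.
Distance = |945| / √3038 = 945/√3038 ≈ 17.145.

17.145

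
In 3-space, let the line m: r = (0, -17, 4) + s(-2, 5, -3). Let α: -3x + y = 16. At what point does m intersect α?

Substitute r = (0, -17, 4) + t(-2, 5, -3) into the plane: -17 + 11t = 16, so t = 3.
Intersection: (0, -17, 4) + 3·(-2, 5, -3) = (-6, -2, -5).

(-6, -2, -5)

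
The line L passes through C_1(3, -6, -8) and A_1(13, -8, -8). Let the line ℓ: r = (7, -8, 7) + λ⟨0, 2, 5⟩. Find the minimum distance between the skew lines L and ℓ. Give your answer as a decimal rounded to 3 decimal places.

6.573

A direction vector for L is A_1 − C_1 = (10, -2, 0).
Common perpendicular direction n = (10, -2, 0) × (0, 2, 5) = (-10, -50, 20).
With w = (7, -8, 7) − (3, -6, -8) = (4, -2, 15), w · n = 360.
Distance = |w · n| / |n| = |360| / √3000 ≈ 6.573.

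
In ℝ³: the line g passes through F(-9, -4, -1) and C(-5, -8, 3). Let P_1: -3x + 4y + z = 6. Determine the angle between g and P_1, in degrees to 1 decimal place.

42.8

A direction vector for g is C − F = (4, -4, 4).
sin θ = |n·v| / (|n||v|) = |-24| / (√26 · √48) = 0.67937.
θ ≈ 42.8°.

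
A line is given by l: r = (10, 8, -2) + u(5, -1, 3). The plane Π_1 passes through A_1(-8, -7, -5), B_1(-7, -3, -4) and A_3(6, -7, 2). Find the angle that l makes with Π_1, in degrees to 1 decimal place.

A_1B_1 = (1, 4, 1), A_1A_3 = (14, 0, 7); a normal to Π_1 is A_1B_1 × A_1A_3 = (28, 7, -56).
Using A_1: Π_1 has equation 28x + 7y - 56z = 7.
sin θ = |n·v| / (|n||v|) = |-35| / (√3969 · √35) = 0.09391.
θ ≈ 5.4°.

5.4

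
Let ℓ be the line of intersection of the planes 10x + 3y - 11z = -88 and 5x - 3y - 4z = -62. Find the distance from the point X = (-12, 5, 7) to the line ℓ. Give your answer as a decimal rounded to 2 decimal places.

6.37

Direction of ℓ: (10, 3, -11) × (5, -3, -4) = (-45, -15, -45).
A point on ℓ: solving the two plane equations with x = -10 gives (-10, 4, 0).
Taking (-10, 4, 0) on ℓ with direction v = (-45, -15, -45): w = X − (-10, 4, 0) = (-2, 1, 7), and w × v = (60, -405, 75).
Distance = |w × v| / |v| = √173250 / √4275 ≈ 6.37.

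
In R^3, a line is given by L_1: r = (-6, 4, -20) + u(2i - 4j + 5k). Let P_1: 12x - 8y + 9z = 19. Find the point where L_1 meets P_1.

(0, -8, -5)

Substitute r = (-6, 4, -20) + t(2, -4, 5) into the plane: -284 + 101t = 19, so t = 3.
Intersection: (-6, 4, -20) + 3·(2, -4, 5) = (0, -8, -5).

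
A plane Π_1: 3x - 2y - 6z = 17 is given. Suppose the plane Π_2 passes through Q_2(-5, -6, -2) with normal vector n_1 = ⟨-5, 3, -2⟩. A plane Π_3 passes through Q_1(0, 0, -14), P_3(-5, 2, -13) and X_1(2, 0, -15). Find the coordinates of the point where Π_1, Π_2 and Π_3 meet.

Π_2: n_1·r = n_1·Q_2 gives -5x + 3y - 2z = 11.
Q_1P_3 = (-5, 2, 1), Q_1X_1 = (2, 0, -1); a normal to Π_3 is Q_1P_3 × Q_1X_1 = (-2, -3, -4).
Using Q_1: Π_3 has equation -2x - 3y - 4z = 56.
Solving the 3×3 linear system 3x - 2y - 6z = 17, -5x + 3y - 2z = 11, -2x - 3y - 4z = 56 (e.g. by elimination or Cramer's rule, determinant = -148) gives (-7, -10, -3).

(-7, -10, -3)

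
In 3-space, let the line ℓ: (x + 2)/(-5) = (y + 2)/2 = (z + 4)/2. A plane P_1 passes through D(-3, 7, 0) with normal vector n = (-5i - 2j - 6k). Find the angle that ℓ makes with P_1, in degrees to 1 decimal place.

11.2

ℓ has direction (-5, 2, 2) through (-2, -2, -4).
P_1: n·r = n·D gives -5x - 2y - 6z = 1.
sin θ = |n·v| / (|n||v|) = |9| / (√65 · √33) = 0.19433.
θ ≈ 11.2°.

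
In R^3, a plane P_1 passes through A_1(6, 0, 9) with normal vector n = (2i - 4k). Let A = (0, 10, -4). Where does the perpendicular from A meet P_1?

(-4, 10, 4)

P_1: n·r = n·A_1 gives 2x - 4z = -24.
Foot = A − λn with λ = (n·A − d)/|n|² = (16 − (-24))/20 = 2.
Foot = (0, 10, -4) − 2·(2, 0, -4) = (-4, 10, 4).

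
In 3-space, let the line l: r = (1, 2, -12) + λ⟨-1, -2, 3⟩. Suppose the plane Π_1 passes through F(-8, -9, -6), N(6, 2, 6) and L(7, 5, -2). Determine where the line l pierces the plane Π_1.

FN = (14, 11, 12), FL = (15, 14, 4); a normal to Π_1 is FN × FL = (-124, 124, 31).
Using F: Π_1 has equation -124x + 124y + 31z = -310.
Substitute r = (1, 2, -12) + t(-1, -2, 3) into the plane: -248 + (-31)t = -310, so t = 2.
Intersection: (1, 2, -12) + 2·(-1, -2, 3) = (-1, -2, -6).

(-1, -2, -6)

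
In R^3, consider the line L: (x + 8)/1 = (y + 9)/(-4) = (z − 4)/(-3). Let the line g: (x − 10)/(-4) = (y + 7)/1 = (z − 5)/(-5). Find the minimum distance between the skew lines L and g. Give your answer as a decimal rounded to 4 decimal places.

L has direction (1, -4, -3) through (-8, -9, 4).
g has direction (-4, 1, -5) through (10, -7, 5).
Common perpendicular direction n = (1, -4, -3) × (-4, 1, -5) = (23, 17, -15).
With w = (10, -7, 5) − (-8, -9, 4) = (18, 2, 1), w · n = 433.
Distance = |w · n| / |n| = |433| / √1043 ≈ 13.4074.

13.4074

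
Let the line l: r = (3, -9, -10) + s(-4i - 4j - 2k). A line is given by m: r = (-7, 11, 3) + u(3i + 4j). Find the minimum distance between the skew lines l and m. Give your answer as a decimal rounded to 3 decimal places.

23.398

Common perpendicular direction n = (-4, -4, -2) × (3, 4, 0) = (8, -6, -4).
With w = (-7, 11, 3) − (3, -9, -10) = (-10, 20, 13), w · n = -252.
Distance = |w · n| / |n| = |-252| / √116 ≈ 23.398.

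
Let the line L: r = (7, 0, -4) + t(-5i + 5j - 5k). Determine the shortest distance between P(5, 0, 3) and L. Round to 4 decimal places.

Taking (7, 0, -4) on L with direction v = (-5, 5, -5): w = P − (7, 0, -4) = (-2, 0, 7), and w × v = (-35, -45, -10).
Distance = |w × v| / |v| = √3350 / √75 ≈ 6.6833.

6.6833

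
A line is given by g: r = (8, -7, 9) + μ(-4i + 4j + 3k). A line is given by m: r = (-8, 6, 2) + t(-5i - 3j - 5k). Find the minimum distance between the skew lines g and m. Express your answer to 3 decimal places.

10.332

Common perpendicular direction n = (-4, 4, 3) × (-5, -3, -5) = (-11, -35, 32).
With w = (-8, 6, 2) − (8, -7, 9) = (-16, 13, -7), w · n = -503.
Distance = |w · n| / |n| = |-503| / √2370 ≈ 10.332.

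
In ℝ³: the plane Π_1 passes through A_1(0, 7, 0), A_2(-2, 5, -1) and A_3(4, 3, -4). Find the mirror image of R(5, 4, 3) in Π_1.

A_1A_2 = (-2, -2, -1), A_1A_3 = (4, -4, -4); a normal to Π_1 is A_1A_2 × A_1A_3 = (4, -12, 16).
Using A_1: Π_1 has equation 4x - 12y + 16z = -84.
λ = (n·R − d)/|n|² = (20 − (-84))/416 = 1/4.
Reflection = R − 2λn = (5, 4, 3) − (1/2)·(4, -12, 16) = (3, 10, -5).

(3, 10, -5)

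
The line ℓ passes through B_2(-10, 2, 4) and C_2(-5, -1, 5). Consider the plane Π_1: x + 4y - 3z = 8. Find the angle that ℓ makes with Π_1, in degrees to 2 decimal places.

19.36

A direction vector for ℓ is C_2 − B_2 = (5, -3, 1).
sin θ = |n·v| / (|n||v|) = |-10| / (√26 · √35) = 0.33150.
θ ≈ 19.36°.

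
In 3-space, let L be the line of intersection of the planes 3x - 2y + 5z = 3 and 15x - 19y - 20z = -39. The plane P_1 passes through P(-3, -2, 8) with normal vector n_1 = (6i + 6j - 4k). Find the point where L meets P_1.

(-5, -4, 2)

Direction of L: (3, -2, 5) × (15, -19, -20) = (135, 135, -27).
A point on L: solving the two plane equations with x = -10 gives (-10, -9, 3).
P_1: n_1·r = n_1·P gives 6x + 6y - 4z = -62.
Substitute r = (-10, -9, 3) + t(135, 135, -27) into the plane: -126 + 1728t = -62, so t = 1/27.
Intersection: (-10, -9, 3) + (1/27)·(135, 135, -27) = (-5, -4, 2).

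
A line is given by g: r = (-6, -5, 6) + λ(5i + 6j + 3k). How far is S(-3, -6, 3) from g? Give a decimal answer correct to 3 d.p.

4.359

Taking (-6, -5, 6) on g with direction v = (5, 6, 3): w = S − (-6, -5, 6) = (3, -1, -3), and w × v = (15, -24, 23).
Distance = |w × v| / |v| = √1330 / √70 ≈ 4.359.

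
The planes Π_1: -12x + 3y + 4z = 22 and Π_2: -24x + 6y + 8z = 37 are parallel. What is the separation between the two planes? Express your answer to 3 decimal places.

0.269

Rescale Π_2 by 1/2: -12x + 3y + 4z = 37/2. Then distance = |22 − (37/2)| / √169 ≈ 0.269.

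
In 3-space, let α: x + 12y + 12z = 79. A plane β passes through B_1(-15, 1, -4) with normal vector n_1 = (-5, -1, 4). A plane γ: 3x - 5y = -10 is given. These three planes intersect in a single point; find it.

(-5, -1, 8)

β: n_1·r = n_1·B_1 gives -5x - y + 4z = 58.
Solving the 3×3 linear system x + 12y + 12z = 79, -5x - y + 4z = 58, 3x - 5y = -10 (e.g. by elimination or Cramer's rule, determinant = 500) gives (-5, -1, 8).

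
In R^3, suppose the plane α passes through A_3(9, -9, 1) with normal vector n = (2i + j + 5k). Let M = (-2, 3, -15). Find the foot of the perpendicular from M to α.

(4, 6, 0)

α: n·r = n·A_3 gives 2x + y + 5z = 14.
Foot = M − λn with λ = (n·M − d)/|n|² = (-76 − 14)/30 = -3.
Foot = (-2, 3, -15) − (-3)·(2, 1, 5) = (4, 6, 0).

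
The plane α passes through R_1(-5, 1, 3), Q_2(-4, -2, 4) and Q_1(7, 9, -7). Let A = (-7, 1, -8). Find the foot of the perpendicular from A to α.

R_1Q_2 = (1, -3, 1), R_1Q_1 = (12, 8, -10); a normal to α is R_1Q_2 × R_1Q_1 = (22, 22, 44).
Using R_1: α has equation 22x + 22y + 44z = 44.
Foot = A − λn with λ = (n·A − d)/|n|² = (-484 − 44)/2904 = -2/11.
Foot = (-7, 1, -8) − (-2/11)·(22, 22, 44) = (-3, 5, 0).

(-3, 5, 0)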